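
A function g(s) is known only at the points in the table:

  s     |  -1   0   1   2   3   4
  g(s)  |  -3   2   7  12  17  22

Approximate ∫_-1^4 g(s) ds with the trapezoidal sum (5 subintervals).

Δs = 1.
T_5 = (1/2)·[(-3) + 2·2 + 2·7 + 2·12 + 2·17 + 22] = 47.5.

47.5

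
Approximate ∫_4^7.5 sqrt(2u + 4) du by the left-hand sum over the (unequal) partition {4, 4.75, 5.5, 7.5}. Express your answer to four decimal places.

Subinterval widths: 0.75, 0.75, 2.
Left endpoints: 4, 4.75, 5.5.
f(4) ≈ 3.4641, f(4.75) ≈ 3.6742, f(5.5) ≈ 3.8730.
Sum = Σ Δu_i · f(u_i).
Sum ≈ 13.0997.

13.0997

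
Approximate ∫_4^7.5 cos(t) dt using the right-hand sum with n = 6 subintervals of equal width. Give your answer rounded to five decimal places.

Δt = (7.5 − 4)/6 = 7/12.
Right endpoints: 55/12, 31/6, 5.75, 19/3, 83/12, 7.5.
f(55/12) ≈ -0.12870, f(31/6) ≈ 0.43881, f(5.75) ≈ 0.86119, f(19/3) ≈ 0.99874, f(83/12) ≈ 0.80597, f(7.5) ≈ 0.34664.
Sum = Δt · [f(55/12) + f(31/6) + f(5.75) + ...].
Sum ≈ 1.93822.

1.93822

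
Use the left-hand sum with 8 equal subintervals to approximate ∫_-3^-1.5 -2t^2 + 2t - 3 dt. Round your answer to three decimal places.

Δt = (-1.5 − (-3))/8 = 0.1875.
Left endpoints: -3, -2.8125, -2.625, -2.4375, -2.25, -2.0625, -1.875, -1.6875.
f(-3) = -27, f(-2.8125) = -24.4453125, f(-2.625) = -22.03125, f(-2.4375) = -19.7578125, f(-2.25) = -17.625, f(-2.0625) = -15.6328125, f(-1.875) = -13.78125, f(-1.6875) = -12.0703125.
Sum = Δt · [f(-3) + f(-2.8125) + f(-2.625) + ...].
Sum ≈ -28.564.

-28.564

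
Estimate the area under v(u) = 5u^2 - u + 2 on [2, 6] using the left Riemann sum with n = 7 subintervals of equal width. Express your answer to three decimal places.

Δu = (6 − 2)/7 = 4/7.
Left endpoints: 2, 18/7, 22/7, 26/7, 30/7, 34/7, 38/7.
v(2) = 20, v(18/7) = 1592/49, v(22/7) = 2364/49, v(26/7) = 3296/49, v(30/7) = 4388/49, v(34/7) = 5640/49, v(38/7) = 7052/49.
Sum = Δu · [v(2) + v(18/7) + v(22/7) + ...].
Sum ≈ 295.184.

295.184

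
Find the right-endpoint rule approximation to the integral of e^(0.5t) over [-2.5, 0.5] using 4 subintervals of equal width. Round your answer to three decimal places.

2.392

Δt = (0.5 − (-2.5))/4 = 0.75.
Right endpoints: -1.75, -1, -0.25, 0.5.
f(-1.75) ≈ 0.417, f(-1) ≈ 0.607, f(-0.25) ≈ 0.882, f(0.5) ≈ 1.284.
Sum = Δt · [f(-1.75) + f(-1) + f(-0.25) + f(0.5)].
Sum ≈ 2.392.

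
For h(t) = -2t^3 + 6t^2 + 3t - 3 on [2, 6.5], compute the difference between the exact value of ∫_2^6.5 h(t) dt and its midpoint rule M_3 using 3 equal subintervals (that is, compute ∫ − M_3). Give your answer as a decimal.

Exact integral: ∫_2^6.5 h(t) dt = -307.40625.
M_3 = -290.953125.
Error = -307.40625 − (-290.953125) = -16.453125.

-16.453125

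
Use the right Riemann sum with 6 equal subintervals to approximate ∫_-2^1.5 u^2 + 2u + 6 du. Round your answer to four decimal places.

24.7714

Δu = (1.5 − (-2))/6 = 7/12.
Right endpoints: -17/12, -5/6, -0.25, 1/3, 11/12, 1.5.
f(-17/12) = 745/144, f(-5/6) = 181/36, f(-0.25) = 5.5625, f(1/3) = 61/9, f(11/12) = 1249/144, f(1.5) = 11.25.
Sum = Δu · [f(-17/12) + f(-5/6) + f(-0.25) + ...].
Sum ≈ 24.7714.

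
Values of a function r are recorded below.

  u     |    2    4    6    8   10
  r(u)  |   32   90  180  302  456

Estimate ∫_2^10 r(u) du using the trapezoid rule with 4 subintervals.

Δu = 2.
T_4 = (2/2)·[32 + 2·90 + 2·180 + 2·302 + 456] = 1632.

1632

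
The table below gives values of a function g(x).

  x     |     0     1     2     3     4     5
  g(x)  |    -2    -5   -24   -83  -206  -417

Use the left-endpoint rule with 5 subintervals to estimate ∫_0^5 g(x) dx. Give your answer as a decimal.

-320

Δx = 1.
Sum = 1·[(-2) + (-5) + (-24) + (-83) + (-206)] = -320.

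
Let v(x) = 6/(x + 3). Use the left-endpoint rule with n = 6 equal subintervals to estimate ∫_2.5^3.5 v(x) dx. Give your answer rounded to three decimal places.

Δx = (3.5 − 2.5)/6 = 1/6.
Left endpoints: 2.5, 8/3, 17/6, 3, 19/6, 10/3.
v(2.5) = 12/11, v(8/3) = 18/17, v(17/6) = 36/35, v(3) = 1, v(19/6) = 36/37, v(10/3) = 18/19.
Sum = Δx · [v(2.5) + v(8/3) + v(17/6) + ...].
Sum ≈ 1.016.

1.016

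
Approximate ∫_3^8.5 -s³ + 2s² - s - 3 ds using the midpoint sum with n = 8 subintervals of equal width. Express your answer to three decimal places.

-938.170

Δs = (8.5 − 3)/8 = 0.6875.
Midpoints: 3.34375, 4.03125, 4.71875, 5.40625, 6.09375, 6.78125, 7.46875, 8.15625.
f(3.34375) = -700179/32768, f(4.03125) = -1312065/32768, f(4.71875) = -2236615/32768, f(5.40625) = -3537717/32768, f(6.09375) = -5279259/32768, f(6.78125) = -7525129/32768, f(7.46875) = -10339215/32768, f(8.15625) = -13785405/32768.
Sum = Δs · [f(3.34375) + f(4.03125) + f(4.71875) + ...].
Sum ≈ -938.170.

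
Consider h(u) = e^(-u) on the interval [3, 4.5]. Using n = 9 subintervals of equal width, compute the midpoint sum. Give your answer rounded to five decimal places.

Δu = (4.5 − 3)/9 = 1/6.
Midpoints: 37/12, 3.25, 41/12, 43/12, 3.75, 47/12, 49/12, 4.25, 53/12.
h(37/12) ≈ 0.04581, h(3.25) ≈ 0.03877, h(41/12) ≈ 0.03282, h(43/12) ≈ 0.02778, h(3.75) ≈ 0.02352, h(47/12) ≈ 0.01991, h(49/12) ≈ 0.01685, h(4.25) ≈ 0.01426, h(53/12) ≈ 0.01207.
Sum = Δu · [h(37/12) + h(3.25) + h(41/12) + ...].
Sum ≈ 0.03863.

0.03863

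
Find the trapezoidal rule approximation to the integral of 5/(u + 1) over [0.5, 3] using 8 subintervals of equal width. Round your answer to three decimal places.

4.920

Δu = (3 − 0.5)/8 = 0.3125.
f(0.5) = 10/3, f(0.8125) = 80/29, f(1.125) = 40/17, f(1.4375) = 80/39, f(1.75) = 20/11, f(2.0625) = 80/49, f(2.375) = 40/27, f(2.6875) = 80/59, f(3) = 1.25.
T_8 = (Δu/2)·[f(u_0) + 2f(u_1) + ... + 2f(u_{7}) + f(u_8)].
Sum ≈ 4.920.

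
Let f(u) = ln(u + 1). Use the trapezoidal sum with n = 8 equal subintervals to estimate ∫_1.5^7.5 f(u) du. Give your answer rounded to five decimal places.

9.88665

Δu = (7.5 − 1.5)/8 = 0.75.
f(1.5) ≈ 0.91629, f(2.25) ≈ 1.17865, f(3) ≈ 1.38629, f(3.75) ≈ 1.55814, f(4.5) ≈ 1.70475, f(5.25) ≈ 1.83258, f(6) ≈ 1.94591, f(6.75) ≈ 2.04769, f(7.5) ≈ 2.14007.
T_8 = (Δu/2)·[f(u_0) + 2f(u_1) + ... + 2f(u_{7}) + f(u_8)].
Sum ≈ 9.88665.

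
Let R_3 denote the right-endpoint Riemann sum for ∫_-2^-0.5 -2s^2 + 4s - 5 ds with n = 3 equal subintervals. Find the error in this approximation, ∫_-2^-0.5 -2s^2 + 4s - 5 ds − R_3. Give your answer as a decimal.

Exact integral: ∫_-2^-0.5 f(s) ds = -20.25.
R_3 = -17.
Error = -20.25 − (-17) = -3.25.

-3.25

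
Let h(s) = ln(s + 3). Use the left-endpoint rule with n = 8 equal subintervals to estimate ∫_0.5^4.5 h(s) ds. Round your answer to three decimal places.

Δs = (4.5 − 0.5)/8 = 0.5.
Left endpoints: 0.5, 1, 1.5, 2, 2.5, 3, 3.5, 4.
h(0.5) ≈ 1.253, h(1) ≈ 1.386, h(1.5) ≈ 1.504, h(2) ≈ 1.609, h(2.5) ≈ 1.705, h(3) ≈ 1.792, h(3.5) ≈ 1.872, h(4) ≈ 1.946.
Sum = Δs · [h(0.5) + h(1) + h(1.5) + ...].
Sum ≈ 6.533.

6.533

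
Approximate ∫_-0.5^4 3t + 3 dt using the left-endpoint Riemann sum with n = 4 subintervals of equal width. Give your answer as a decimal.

Δt = (4 − (-0.5))/4 = 1.125.
Left endpoints: -0.5, 0.625, 1.75, 2.875.
f(-0.5) = 1.5, f(0.625) = 4.875, f(1.75) = 8.25, f(2.875) = 11.625.
Sum = Δt · [f(-0.5) + f(0.625) + f(1.75) + f(2.875)].
Sum = 29.53125.

29.53125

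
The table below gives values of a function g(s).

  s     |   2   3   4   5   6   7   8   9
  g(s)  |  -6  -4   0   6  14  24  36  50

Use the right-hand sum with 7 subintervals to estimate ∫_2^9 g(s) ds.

Δs = 1.
Sum = 1·[(-4) + 0 + 6 + 14 + 24 + 36 + 50] = 126.

126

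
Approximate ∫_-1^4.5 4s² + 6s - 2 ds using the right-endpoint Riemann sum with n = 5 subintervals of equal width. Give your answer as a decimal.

Δs = (4.5 − (-1))/5 = 1.1.
Right endpoints: 0.1, 1.2, 2.3, 3.4, 4.5.
f(0.1) = -1.36, f(1.2) = 10.96, f(2.3) = 32.96, f(3.4) = 64.64, f(4.5) = 106.
Sum = Δs · [f(0.1) + f(1.2) + f(2.3) + f(3.4) + f(4.5)].
Sum = 234.52.

234.52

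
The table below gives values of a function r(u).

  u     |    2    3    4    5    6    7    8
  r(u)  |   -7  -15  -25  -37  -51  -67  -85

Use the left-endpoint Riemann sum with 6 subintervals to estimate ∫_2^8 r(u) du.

-202

Δu = 1.
Sum = 1·[(-7) + (-15) + (-25) + (-37) + (-51) + (-67)] = -202.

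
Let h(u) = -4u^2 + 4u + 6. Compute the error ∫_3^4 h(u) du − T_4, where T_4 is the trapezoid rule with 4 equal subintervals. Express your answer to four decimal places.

0.0417

Exact integral: ∫_3^4 h(u) du ≈ -29.333333.
T_4 = -29.375.
Error ≈ -29.333333 − (-29.375) ≈ 0.0417.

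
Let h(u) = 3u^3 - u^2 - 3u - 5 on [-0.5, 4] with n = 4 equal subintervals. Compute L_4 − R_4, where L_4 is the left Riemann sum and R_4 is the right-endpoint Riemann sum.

-183.515625

L_4 ≈ 46.6962891.
R_4 ≈ 230.2119141.
L_4 − R_4 = -183.515625.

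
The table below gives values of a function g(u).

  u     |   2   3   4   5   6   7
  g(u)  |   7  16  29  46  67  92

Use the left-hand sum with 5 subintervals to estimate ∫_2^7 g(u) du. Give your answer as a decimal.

Δu = 1.
Sum = 1·[7 + 16 + 29 + 46 + 67] = 165.

165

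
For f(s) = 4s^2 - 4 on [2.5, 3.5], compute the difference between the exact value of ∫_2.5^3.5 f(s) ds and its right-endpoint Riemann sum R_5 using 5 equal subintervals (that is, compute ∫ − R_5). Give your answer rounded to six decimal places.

-2.426667

Exact integral: ∫_2.5^3.5 f(s) ds ≈ 32.33333333.
R_5 = 34.76.
Error ≈ 32.33333333 − 34.76 ≈ -2.426667.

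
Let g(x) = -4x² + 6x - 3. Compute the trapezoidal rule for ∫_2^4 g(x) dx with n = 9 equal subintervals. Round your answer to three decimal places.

Δx = (4 − 2)/9 = 2/9.
g(2) = -7, g(20/9) = -763/81, g(22/9) = -991/81, g(8/3) = -139/9, g(26/9) = -1543/81, g(28/9) = -1867/81, g(10/3) = -247/9, g(32/9) = -2611/81, g(34/9) = -3031/81, g(4) = -43.
T_9 = (Δx/2)·[g(x_0) + 2g(x_1) + ... + 2g(x_{8}) + g(x_9)].
Sum ≈ -44.733.

-44.733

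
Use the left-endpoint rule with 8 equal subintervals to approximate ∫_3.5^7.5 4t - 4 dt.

Δt = (7.5 − 3.5)/8 = 0.5.
Left endpoints: 3.5, 4, 4.5, 5, 5.5, 6, 6.5, 7.
f(3.5) = 10, f(4) = 12, f(4.5) = 14, f(5) = 16, f(5.5) = 18, f(6) = 20, f(6.5) = 22, f(7) = 24.
Sum = Δt · [f(3.5) + f(4) + f(4.5) + ...].
Sum = 68.

68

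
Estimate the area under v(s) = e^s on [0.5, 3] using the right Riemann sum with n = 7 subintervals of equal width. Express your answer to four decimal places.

Δs = (3 − 0.5)/7 = 5/14.
Right endpoints: 6/7, 17/14, 11/7, 27/14, 16/7, 37/14, 3.
v(6/7) ≈ 2.3564, v(17/14) ≈ 3.3679, v(11/7) ≈ 4.8135, v(27/14) ≈ 6.8797, v(16/7) ≈ 9.8327, v(37/14) ≈ 14.0533, v(3) ≈ 20.0855.
Sum = Δs · [v(6/7) + v(17/14) + v(11/7) + ...].
Sum ≈ 21.9247.

21.9247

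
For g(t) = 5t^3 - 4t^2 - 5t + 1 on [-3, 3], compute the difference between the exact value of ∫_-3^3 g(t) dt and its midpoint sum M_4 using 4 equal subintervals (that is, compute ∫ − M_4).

-4.5

Exact integral: ∫_-3^3 g(t) dt = -66.
M_4 = -61.5.
Error = -66 − (-61.5) = -4.5.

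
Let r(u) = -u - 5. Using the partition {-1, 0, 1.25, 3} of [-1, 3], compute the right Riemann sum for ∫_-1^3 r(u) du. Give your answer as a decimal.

Subinterval widths: 1, 1.25, 1.75.
Right endpoints: 0, 1.25, 3.
r(0) = -5, r(1.25) = -6.25, r(3) = -8.
Sum = Σ Δu_i · r(u_i).
Sum = -26.8125.

-26.8125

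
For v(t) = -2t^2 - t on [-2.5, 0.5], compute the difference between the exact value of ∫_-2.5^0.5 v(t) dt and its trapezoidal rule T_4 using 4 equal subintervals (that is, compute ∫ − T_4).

0.5625

Exact integral: ∫_-2.5^0.5 v(t) dt = -7.5.
T_4 = -8.0625.
Error = -7.5 − (-8.0625) = 0.5625.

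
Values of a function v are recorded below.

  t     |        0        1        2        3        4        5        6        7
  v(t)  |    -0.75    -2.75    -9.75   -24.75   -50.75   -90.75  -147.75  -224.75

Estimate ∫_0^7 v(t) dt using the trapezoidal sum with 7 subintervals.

Δt = 1.
T_7 = (1/2)·[(-0.75) + 2·(-2.75) + 2·(-9.75) + 2·(-24.75) + 2·(-50.75) + 2·(-90.75) + 2·(-147.75) + (-224.75)] = -439.25.

-439.25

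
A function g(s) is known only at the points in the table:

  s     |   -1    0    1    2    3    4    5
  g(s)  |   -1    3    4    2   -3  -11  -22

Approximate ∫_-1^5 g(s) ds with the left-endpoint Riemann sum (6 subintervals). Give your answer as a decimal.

Δs = 1.
Sum = 1·[(-1) + 3 + 4 + 2 + (-3) + (-11)] = -6.

-6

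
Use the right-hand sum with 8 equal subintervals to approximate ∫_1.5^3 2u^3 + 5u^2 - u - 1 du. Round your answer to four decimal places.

Δu = (3 − 1.5)/8 = 0.1875.
Right endpoints: 1.6875, 1.875, 2.0625, 2.25, 2.4375, 2.625, 2.8125, 3.
f(1.6875) = 43339/2048, f(1.875) = 27.88671875, f(2.0625) = 73225/2048, f(2.25) = 44.84375, f(2.4375) = 113119/2048, f(2.625) = 67.00390625, f(2.8125) = 164317/2048, f(3) = 95.
Sum = Δu · [f(1.6875) + f(1.875) + f(2.0625) + ...].
Sum ≈ 80.0845.

80.0845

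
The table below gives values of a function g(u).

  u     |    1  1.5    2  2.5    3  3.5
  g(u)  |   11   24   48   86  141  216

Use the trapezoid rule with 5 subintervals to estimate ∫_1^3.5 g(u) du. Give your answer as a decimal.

206.25

Δu = 0.5.
T_5 = (0.5/2)·[11 + 2·24 + 2·48 + 2·86 + 2·141 + 216] = 206.25.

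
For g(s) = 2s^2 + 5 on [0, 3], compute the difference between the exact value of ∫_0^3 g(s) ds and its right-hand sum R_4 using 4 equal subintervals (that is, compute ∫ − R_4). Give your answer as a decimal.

-7.3125

Exact integral: ∫_0^3 g(s) ds = 33.
R_4 = 40.3125.
Error = 33 − 40.3125 = -7.3125.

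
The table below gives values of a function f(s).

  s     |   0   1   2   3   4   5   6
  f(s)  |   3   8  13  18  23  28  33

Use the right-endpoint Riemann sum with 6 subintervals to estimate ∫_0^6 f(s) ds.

123

Δs = 1.
Sum = 1·[8 + 13 + 18 + 23 + 28 + 33] = 123.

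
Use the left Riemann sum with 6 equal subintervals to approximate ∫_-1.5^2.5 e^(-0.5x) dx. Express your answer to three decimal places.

Δx = (2.5 − (-1.5))/6 = 2/3.
Left endpoints: -1.5, -5/6, -1/6, 0.5, 7/6, 11/6.
f(-1.5) ≈ 2.117, f(-5/6) ≈ 1.517, f(-1/6) ≈ 1.087, f(0.5) ≈ 0.779, f(7/6) ≈ 0.558, f(11/6) ≈ 0.400.
Sum = Δx · [f(-1.5) + f(-5/6) + f(-1/6) + ...].
Sum ≈ 4.305.

4.305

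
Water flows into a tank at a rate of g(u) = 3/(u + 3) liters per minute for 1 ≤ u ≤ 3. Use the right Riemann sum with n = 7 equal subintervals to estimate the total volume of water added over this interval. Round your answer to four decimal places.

1.1814

Δu = (3 − 1)/7 = 2/7.
Right endpoints: 9/7, 11/7, 13/7, 15/7, 17/7, 19/7, 3.
g(9/7) = 0.7, g(11/7) = 0.65625, g(13/7) = 21/34, g(15/7) = 7/12, g(17/7) = 21/38, g(19/7) = 0.525, g(3) = 0.5.
Sum = Δu · [g(9/7) + g(11/7) + g(13/7) + ...].
Sum ≈ 1.1814.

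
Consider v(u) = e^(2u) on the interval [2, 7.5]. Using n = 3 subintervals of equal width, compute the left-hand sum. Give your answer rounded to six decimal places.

157211.347338

Δu = (7.5 − 2)/3 = 11/6.
Left endpoints: 2, 23/6, 17/3.
v(2) ≈ 54.598150, v(23/6) ≈ 2135.949733, v(17/3) ≈ 83561.096119.
Sum = Δu · [v(2) + v(23/6) + v(17/3)].
Sum ≈ 157211.347338.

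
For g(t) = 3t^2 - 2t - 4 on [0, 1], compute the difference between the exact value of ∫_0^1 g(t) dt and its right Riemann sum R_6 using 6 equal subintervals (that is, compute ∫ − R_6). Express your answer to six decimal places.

-0.097222

Exact integral: ∫_0^1 g(t) dt = -4.
R_6 ≈ -3.90277778.
Error ≈ -4 − (-3.90277778) ≈ -0.097222.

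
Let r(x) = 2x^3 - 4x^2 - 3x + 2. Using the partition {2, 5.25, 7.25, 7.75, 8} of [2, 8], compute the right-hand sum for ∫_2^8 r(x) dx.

Subinterval widths: 3.25, 2, 0.5, 0.25.
Right endpoints: 5.25, 7.25, 7.75, 8.
r(5.25) = 165.40625, r(7.25) = 532.15625, r(7.75) = 669.46875, r(8) = 746.
Sum = Σ Δx_i · r(x_i).
Sum = 2123.1171875.

2123.1171875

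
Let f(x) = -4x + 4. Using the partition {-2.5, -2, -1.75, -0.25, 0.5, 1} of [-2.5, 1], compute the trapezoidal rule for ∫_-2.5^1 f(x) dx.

Subinterval widths: 0.5, 0.25, 1.5, 0.75, 0.5.
f(-2.5) = 14, f(-2) = 12, f(-1.75) = 11, f(-0.25) = 5, f(0.5) = 2, f(1) = 0.
On each subinterval the trapezoid contributes (Δx_i/2)·[f(x_{i-1}) + f(x_i)].
Sum = 24.5.

24.5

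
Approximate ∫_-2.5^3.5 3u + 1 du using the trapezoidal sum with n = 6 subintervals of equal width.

Δu = (3.5 − (-2.5))/6 = 1.
f(-2.5) = -6.5, f(-1.5) = -3.5, f(-0.5) = -0.5, f(0.5) = 2.5, f(1.5) = 5.5, f(2.5) = 8.5, f(3.5) = 11.5.
T_6 = (Δu/2)·[f(u_0) + 2f(u_1) + ... + 2f(u_{5}) + f(u_6)].
Sum = 15.

15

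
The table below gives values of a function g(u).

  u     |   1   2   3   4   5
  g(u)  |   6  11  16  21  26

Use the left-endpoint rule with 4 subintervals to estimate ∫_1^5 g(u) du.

Δu = 1.
Sum = 1·[6 + 11 + 16 + 21] = 54.

54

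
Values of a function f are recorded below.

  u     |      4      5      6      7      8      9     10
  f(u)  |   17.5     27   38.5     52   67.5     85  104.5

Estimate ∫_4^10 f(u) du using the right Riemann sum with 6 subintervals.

Δu = 1.
Sum = 1·[27 + 38.5 + 52 + 67.5 + 85 + 104.5] = 374.5.

374.5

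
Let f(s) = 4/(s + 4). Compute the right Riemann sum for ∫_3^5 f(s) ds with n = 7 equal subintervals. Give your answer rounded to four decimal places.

0.9873

Δs = (5 − 3)/7 = 2/7.
Right endpoints: 23/7, 25/7, 27/7, 29/7, 31/7, 33/7, 5.
f(23/7) = 28/51, f(25/7) = 28/53, f(27/7) = 28/55, f(29/7) = 28/57, f(31/7) = 28/59, f(33/7) = 28/61, f(5) = 4/9.
Sum = Δs · [f(23/7) + f(25/7) + f(27/7) + ...].
Sum ≈ 0.9873.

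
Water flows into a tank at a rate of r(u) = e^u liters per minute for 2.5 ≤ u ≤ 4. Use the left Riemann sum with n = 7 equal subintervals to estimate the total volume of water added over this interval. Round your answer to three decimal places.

38.033

Δu = (4 − 2.5)/7 = 3/14.
Left endpoints: 2.5, 19/7, 41/14, 22/7, 47/14, 25/7, 53/14.
r(2.5) ≈ 12.182, r(19/7) ≈ 15.094, r(41/14) ≈ 18.701, r(22/7) ≈ 23.170, r(47/14) ≈ 28.707, r(25/7) ≈ 35.567, r(53/14) ≈ 44.067.
Sum = Δu · [r(2.5) + r(19/7) + r(41/14) + ...].
Sum ≈ 38.033.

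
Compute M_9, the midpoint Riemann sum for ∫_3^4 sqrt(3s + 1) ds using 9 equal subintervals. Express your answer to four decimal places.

Δs = (4 − 3)/9 = 1/9.
Midpoints: 55/18, 19/6, 59/18, 61/18, 3.5, 65/18, 67/18, 23/6, 71/18.
f(55/18) ≈ 3.1885, f(19/6) ≈ 3.2404, f(59/18) ≈ 3.2914, f(61/18) ≈ 3.3417, f(3.5) ≈ 3.3912, f(65/18) ≈ 3.4400, f(67/18) ≈ 3.4881, f(23/6) ≈ 3.5355, f(71/18) ≈ 3.5824.
Sum = Δs · [f(55/18) + f(19/6) + f(59/18) + ...].
Sum ≈ 3.3888.

3.3888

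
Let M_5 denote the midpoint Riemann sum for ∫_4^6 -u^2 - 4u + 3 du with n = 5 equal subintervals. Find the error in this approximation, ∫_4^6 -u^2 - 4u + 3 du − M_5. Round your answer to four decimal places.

Exact integral: ∫_4^6 f(u) du ≈ -84.666667.
M_5 = -84.64.
Error ≈ -84.666667 − (-84.64) ≈ -0.0267.

-0.0267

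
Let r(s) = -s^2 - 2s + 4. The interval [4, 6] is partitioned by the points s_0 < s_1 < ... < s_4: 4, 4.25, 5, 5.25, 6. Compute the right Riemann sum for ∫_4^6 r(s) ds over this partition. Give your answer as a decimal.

-70.40625

Subinterval widths: 0.25, 0.75, 0.25, 0.75.
Right endpoints: 4.25, 5, 5.25, 6.
r(4.25) = -22.5625, r(5) = -31, r(5.25) = -34.0625, r(6) = -44.
Sum = Σ Δs_i · r(s_i).
Sum = -70.40625.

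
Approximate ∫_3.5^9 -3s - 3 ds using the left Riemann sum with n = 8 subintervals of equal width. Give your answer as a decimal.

Δs = (9 − 3.5)/8 = 0.6875.
Left endpoints: 3.5, 4.1875, 4.875, 5.5625, 6.25, 6.9375, 7.625, 8.3125.
f(3.5) = -13.5, f(4.1875) = -15.5625, f(4.875) = -17.625, f(5.5625) = -19.6875, f(6.25) = -21.75, f(6.9375) = -23.8125, f(7.625) = -25.875, f(8.3125) = -27.9375.
Sum = Δs · [f(3.5) + f(4.1875) + f(4.875) + ...].
Sum = -113.953125.

-113.953125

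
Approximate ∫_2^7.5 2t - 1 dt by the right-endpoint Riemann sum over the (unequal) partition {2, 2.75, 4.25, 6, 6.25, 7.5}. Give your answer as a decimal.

Subinterval widths: 0.75, 1.5, 1.75, 0.25, 1.25.
Right endpoints: 2.75, 4.25, 6, 6.25, 7.5.
f(2.75) = 4.5, f(4.25) = 7.5, f(6) = 11, f(6.25) = 11.5, f(7.5) = 14.
Sum = Σ Δt_i · f(t_i).
Sum = 54.25.

54.25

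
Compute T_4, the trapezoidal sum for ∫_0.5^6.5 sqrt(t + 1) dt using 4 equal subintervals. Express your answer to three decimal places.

Δt = (6.5 − 0.5)/4 = 1.5.
f(0.5) ≈ 1.225, f(2) ≈ 1.732, f(3.5) ≈ 2.121, f(5) ≈ 2.449, f(6.5) ≈ 2.739.
T_4 = (Δt/2)·[f(t_0) + 2f(t_1) + 2f(t_2) + 2f(t_3) + f(t_4)].
Sum ≈ 12.427.

12.427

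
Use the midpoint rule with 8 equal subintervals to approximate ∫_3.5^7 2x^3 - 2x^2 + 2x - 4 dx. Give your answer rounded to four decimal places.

Δx = (7 − 3.5)/8 = 0.4375.
Midpoints: 3.71875, 4.15625, 4.59375, 5.03125, 5.46875, 5.90625, 6.34375, 6.78125.
f(3.71875) = 1288327/16384, f(4.15625) = 1857245/16384, f(4.59375) = 2570027/16384, f(5.03125) = 3443137/16384, f(5.46875) = 4493039/16384, f(5.90625) = 5736197/16384, f(6.34375) = 7189075/16384, f(6.78125) = 8868137/16384.
Sum = Δx · [f(3.71875) + f(4.15625) + f(4.59375) + ...].
Sum ≈ 946.4885.

946.4885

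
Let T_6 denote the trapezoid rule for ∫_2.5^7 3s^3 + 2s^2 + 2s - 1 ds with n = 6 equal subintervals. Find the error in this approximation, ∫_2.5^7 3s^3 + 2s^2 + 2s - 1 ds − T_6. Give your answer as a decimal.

Exact integral: ∫_2.5^7 f(s) ds = 2027.953125.
T_6 = 2046.83203125.
Error = 2027.953125 − 2046.83203125 = -18.87890625.

-18.87890625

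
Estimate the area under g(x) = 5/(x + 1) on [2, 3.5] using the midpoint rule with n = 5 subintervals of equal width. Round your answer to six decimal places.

Δx = (3.5 − 2)/5 = 0.3.
Midpoints: 2.15, 2.45, 2.75, 3.05, 3.35.
g(2.15) = 100/63, g(2.45) = 100/69, g(2.75) = 4/3, g(3.05) = 100/81, g(3.35) = 100/87.
Sum = Δx · [g(2.15) + g(2.45) + g(2.75) + g(3.05) + g(3.35)].
Sum ≈ 2.026171.

2.026171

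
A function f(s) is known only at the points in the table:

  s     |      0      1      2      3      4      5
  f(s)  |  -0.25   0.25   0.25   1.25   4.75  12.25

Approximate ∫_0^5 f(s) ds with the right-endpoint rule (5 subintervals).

Δs = 1.
Sum = 1·[0.25 + 0.25 + 1.25 + 4.75 + 12.25] = 18.75.

18.75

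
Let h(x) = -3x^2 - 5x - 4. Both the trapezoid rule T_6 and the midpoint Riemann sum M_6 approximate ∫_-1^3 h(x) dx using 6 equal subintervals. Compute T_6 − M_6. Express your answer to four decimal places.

-1.3333

T_6 ≈ -64.888889.
M_6 ≈ -63.555556.
T_6 − M_6 ≈ -1.3333.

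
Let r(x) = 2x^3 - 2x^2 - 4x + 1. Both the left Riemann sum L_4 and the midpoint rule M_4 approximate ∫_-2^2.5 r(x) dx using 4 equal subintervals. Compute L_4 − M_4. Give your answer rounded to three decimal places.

-14.634

L_4 ≈ -18.61523.
M_4 ≈ -3.98145.
L_4 − M_4 ≈ -14.634.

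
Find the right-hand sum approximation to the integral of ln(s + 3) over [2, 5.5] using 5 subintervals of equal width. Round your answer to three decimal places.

6.826

Δs = (5.5 − 2)/5 = 0.7.
Right endpoints: 2.7, 3.4, 4.1, 4.8, 5.5.
f(2.7) ≈ 1.740, f(3.4) ≈ 1.856, f(4.1) ≈ 1.960, f(4.8) ≈ 2.054, f(5.5) ≈ 2.140.
Sum = Δs · [f(2.7) + f(3.4) + f(4.1) + f(4.8) + f(5.5)].
Sum ≈ 6.826.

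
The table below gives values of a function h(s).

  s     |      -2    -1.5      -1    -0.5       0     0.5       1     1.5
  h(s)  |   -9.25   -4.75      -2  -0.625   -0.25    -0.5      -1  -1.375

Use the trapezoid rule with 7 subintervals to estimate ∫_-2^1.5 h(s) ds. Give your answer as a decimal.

Δs = 0.5.
T_7 = (0.5/2)·[(-9.25) + 2·(-4.75) + 2·(-2) + 2·(-0.625) + 2·(-0.25) + 2·(-0.5) + 2·(-1) + (-1.375)] = -7.21875.

-7.21875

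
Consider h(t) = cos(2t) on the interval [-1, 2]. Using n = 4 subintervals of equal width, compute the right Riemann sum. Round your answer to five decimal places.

Δt = (2 − (-1))/4 = 0.75.
Right endpoints: -0.25, 0.5, 1.25, 2.
h(-0.25) ≈ 0.87758, h(0.5) ≈ 0.54030, h(1.25) ≈ -0.80114, h(2) ≈ -0.65364.
Sum = Δt · [h(-0.25) + h(0.5) + h(1.25) + h(2)].
Sum ≈ -0.02768.

-0.02768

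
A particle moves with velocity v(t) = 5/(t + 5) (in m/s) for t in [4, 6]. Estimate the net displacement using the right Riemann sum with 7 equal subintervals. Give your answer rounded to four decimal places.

Δt = (6 − 4)/7 = 2/7.
Right endpoints: 30/7, 32/7, 34/7, 36/7, 38/7, 40/7, 6.
v(30/7) = 7/13, v(32/7) = 35/67, v(34/7) = 35/69, v(36/7) = 35/71, v(38/7) = 35/73, v(40/7) = 7/15, v(6) = 5/11.
Sum = Δt · [v(30/7) + v(32/7) + v(34/7) + ...].
Sum ≈ 0.9891.

0.9891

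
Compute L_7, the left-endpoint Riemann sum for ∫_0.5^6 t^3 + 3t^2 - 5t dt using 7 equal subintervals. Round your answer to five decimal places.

Δt = (6 − 0.5)/7 = 11/14.
Left endpoints: 0.5, 9/7, 29/14, 20/7, 51/14, 31/7, 73/14.
f(0.5) = -1.625, f(9/7) = 225/343, f(29/14) = 31291/2744, f(20/7) = 11500/343, f(51/14) = 191913/2744, f(31/7) = 42377/343, f(73/14) = 541295/2744.
Sum = Δt · [f(0.5) + f(9/7) + f(29/14) + ...].
Sum ≈ 341.56122.

341.56122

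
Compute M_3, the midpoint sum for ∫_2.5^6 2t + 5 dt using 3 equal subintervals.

Δt = (6 − 2.5)/3 = 7/6.
Midpoints: 37/12, 4.25, 65/12.
f(37/12) = 67/6, f(4.25) = 13.5, f(65/12) = 95/6.
Sum = Δt · [f(37/12) + f(4.25) + f(65/12)].
Sum = 47.25.

47.25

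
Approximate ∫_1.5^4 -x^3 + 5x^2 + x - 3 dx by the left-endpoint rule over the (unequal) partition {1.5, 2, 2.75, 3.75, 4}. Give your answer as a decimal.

32.78515625

Subinterval widths: 0.5, 0.75, 1, 0.25.
Left endpoints: 1.5, 2, 2.75, 3.75.
f(1.5) = 6.375, f(2) = 11, f(2.75) = 16.765625, f(3.75) = 18.328125.
Sum = Σ Δx_i · f(x_i).
Sum = 32.78515625.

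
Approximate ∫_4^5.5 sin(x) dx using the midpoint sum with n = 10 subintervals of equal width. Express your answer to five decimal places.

-1.36359

Δx = (5.5 − 4)/10 = 0.15.
Midpoints: 4.075, 4.225, 4.375, 4.525, 4.675, 4.825, 4.975, 5.125, 5.275, 5.425.
f(4.075) ≈ -0.80365, f(4.225) ≈ -0.88356, f(4.375) ≈ -0.94362, f(4.525) ≈ -0.98249, f(4.675) ≈ -0.99930, f(4.825) ≈ -0.99367, f(4.975) ≈ -0.96572, f(5.125) ≈ -0.91608, f(5.275) ≈ -0.84587, f(5.425) ≈ -0.75666.
Sum = Δx · [f(4.075) + f(4.225) + f(4.375) + ...].
Sum ≈ -1.36359.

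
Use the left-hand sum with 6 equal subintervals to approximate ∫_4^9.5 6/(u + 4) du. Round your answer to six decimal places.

3.283787

Δu = (9.5 − 4)/6 = 11/12.
Left endpoints: 4, 59/12, 35/6, 6.75, 23/3, 103/12.
f(4) = 0.75, f(59/12) = 72/107, f(35/6) = 36/59, f(6.75) = 24/43, f(23/3) = 18/35, f(103/12) = 72/151.
Sum = Δu · [f(4) + f(59/12) + f(35/6) + ...].
Sum ≈ 3.283787.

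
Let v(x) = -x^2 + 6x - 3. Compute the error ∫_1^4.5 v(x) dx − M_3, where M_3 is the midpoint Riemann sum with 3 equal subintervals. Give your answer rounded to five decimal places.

Exact integral: ∫_1^4.5 v(x) dx ≈ 17.2083333.
M_3 ≈ 17.6053241.
Error ≈ 17.2083333 − 17.6053241 ≈ -0.39699.

-0.39699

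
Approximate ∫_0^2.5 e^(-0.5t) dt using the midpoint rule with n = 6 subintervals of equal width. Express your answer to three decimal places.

1.424

Δt = (2.5 − 0)/6 = 5/12.
Midpoints: 5/24, 0.625, 25/24, 35/24, 1.875, 55/24.
f(5/24) ≈ 0.901, f(0.625) ≈ 0.732, f(25/24) ≈ 0.594, f(35/24) ≈ 0.482, f(1.875) ≈ 0.392, f(55/24) ≈ 0.318.
Sum = Δt · [f(5/24) + f(0.625) + f(25/24) + ...].
Sum ≈ 1.424.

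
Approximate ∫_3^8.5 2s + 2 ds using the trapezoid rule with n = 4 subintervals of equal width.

Δs = (8.5 − 3)/4 = 1.375.
f(3) = 8, f(4.375) = 10.75, f(5.75) = 13.5, f(7.125) = 16.25, f(8.5) = 19.
T_4 = (Δs/2)·[f(s_0) + 2f(s_1) + 2f(s_2) + 2f(s_3) + f(s_4)].
Sum = 74.25.

74.25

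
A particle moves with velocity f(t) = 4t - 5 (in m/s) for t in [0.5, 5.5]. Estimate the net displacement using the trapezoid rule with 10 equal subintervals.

Δt = (5.5 − 0.5)/10 = 0.5.
f(0.5) = -3, f(1) = -1, f(1.5) = 1, f(2) = 3, f(2.5) = 5, f(3) = 7, f(3.5) = 9, f(4) = 11, f(4.5) = 13, f(5) = 15, f(5.5) = 17.
T_10 = (Δt/2)·[f(t_0) + 2f(t_1) + ... + 2f(t_{9}) + f(t_10)].
Sum = 35.

35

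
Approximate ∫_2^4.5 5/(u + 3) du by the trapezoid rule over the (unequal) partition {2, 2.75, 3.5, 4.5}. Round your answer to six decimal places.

Subinterval widths: 0.75, 0.75, 1.
f(2) = 1, f(2.75) = 20/23, f(3.5) = 10/13, f(4.5) = 2/3.
On each subinterval the trapezoid contributes (Δu_i/2)·[f(u_{i-1}) + f(u_i)].
Sum ≈ 2.033584.

2.033584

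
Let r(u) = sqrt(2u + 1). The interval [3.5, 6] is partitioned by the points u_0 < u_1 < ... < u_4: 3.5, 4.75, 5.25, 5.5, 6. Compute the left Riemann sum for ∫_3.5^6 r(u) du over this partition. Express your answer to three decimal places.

7.736

Subinterval widths: 1.25, 0.5, 0.25, 0.5.
Left endpoints: 3.5, 4.75, 5.25, 5.5.
r(3.5) ≈ 2.828, r(4.75) ≈ 3.240, r(5.25) ≈ 3.391, r(5.5) ≈ 3.464.
Sum = Σ Δu_i · r(u_i).
Sum ≈ 7.736.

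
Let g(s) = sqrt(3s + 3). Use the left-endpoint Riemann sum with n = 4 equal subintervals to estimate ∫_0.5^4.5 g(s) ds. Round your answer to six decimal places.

Δs = (4.5 − 0.5)/4 = 1.
Left endpoints: 0.5, 1.5, 2.5, 3.5.
g(0.5) ≈ 2.121320, g(1.5) ≈ 2.738613, g(2.5) ≈ 3.240370, g(3.5) ≈ 3.674235.
Sum = Δs · [g(0.5) + g(1.5) + g(2.5) + g(3.5)].
Sum ≈ 11.774538.

11.774538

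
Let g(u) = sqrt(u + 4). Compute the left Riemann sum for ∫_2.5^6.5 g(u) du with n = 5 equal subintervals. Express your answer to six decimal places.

11.356144

Δu = (6.5 − 2.5)/5 = 0.8.
Left endpoints: 2.5, 3.3, 4.1, 4.9, 5.7.
g(2.5) ≈ 2.549510, g(3.3) ≈ 2.701851, g(4.1) ≈ 2.846050, g(4.9) ≈ 2.983287, g(5.7) ≈ 3.114482.
Sum = Δu · [g(2.5) + g(3.3) + g(4.1) + g(4.9) + g(5.7)].
Sum ≈ 11.356144.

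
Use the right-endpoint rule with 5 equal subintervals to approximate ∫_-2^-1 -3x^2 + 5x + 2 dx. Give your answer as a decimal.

Δx = (-1 − (-2))/5 = 0.2.
Right endpoints: -1.8, -1.6, -1.4, -1.2, -1.
f(-1.8) = -16.72, f(-1.6) = -13.68, f(-1.4) = -10.88, f(-1.2) = -8.32, f(-1) = -6.
Sum = Δx · [f(-1.8) + f(-1.6) + f(-1.4) + f(-1.2) + f(-1)].
Sum = -11.12.

-11.12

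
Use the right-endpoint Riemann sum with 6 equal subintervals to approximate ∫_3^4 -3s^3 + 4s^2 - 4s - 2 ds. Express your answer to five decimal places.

Δs = (4 − 3)/6 = 1/6.
Right endpoints: 19/6, 10/3, 3.5, 11/3, 23/6, 4.
f(19/6) = -5027/72, f(10/3) = -82, f(3.5) = -95.625, f(11/3) = -997/9, f(23/6) = -3061/24, f(4) = -146.
Sum = Δs · [f(19/6) + f(10/3) + f(3.5) + ...].
Sum ≈ -105.29398.

-105.29398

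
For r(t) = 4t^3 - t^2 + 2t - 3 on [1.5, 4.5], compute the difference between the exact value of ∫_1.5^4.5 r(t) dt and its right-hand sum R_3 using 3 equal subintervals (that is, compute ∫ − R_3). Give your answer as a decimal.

-187

Exact integral: ∫_1.5^4.5 r(t) dt = 384.75.
R_3 = 571.75.
Error = 384.75 − 571.75 = -187.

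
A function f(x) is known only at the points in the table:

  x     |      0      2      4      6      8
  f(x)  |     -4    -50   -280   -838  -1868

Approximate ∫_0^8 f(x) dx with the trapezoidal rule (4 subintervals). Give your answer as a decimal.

Δx = 2.
T_4 = (2/2)·[(-4) + 2·(-50) + 2·(-280) + 2·(-838) + (-1868)] = -4208.

-4208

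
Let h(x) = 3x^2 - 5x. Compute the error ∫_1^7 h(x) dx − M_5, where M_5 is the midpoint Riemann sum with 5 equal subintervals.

2.16

Exact integral: ∫_1^7 h(x) dx = 222.
M_5 = 219.84.
Error = 222 − 219.84 = 2.16.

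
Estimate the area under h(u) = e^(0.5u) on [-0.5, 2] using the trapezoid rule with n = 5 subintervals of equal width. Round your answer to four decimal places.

Δu = (2 − (-0.5))/5 = 0.5.
h(-0.5) ≈ 0.7788, h(0) ≈ 1.0000, h(0.5) ≈ 1.2840, h(1) ≈ 1.6487, h(1.5) ≈ 2.1170, h(2) ≈ 2.7183.
T_5 = (Δu/2)·[h(u_0) + 2h(u_1) + ... + 2h(u_{4}) + h(u_5)].
Sum ≈ 3.8991.

3.8991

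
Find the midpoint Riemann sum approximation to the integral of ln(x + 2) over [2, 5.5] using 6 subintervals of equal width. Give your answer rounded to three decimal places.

6.068

Δx = (5.5 − 2)/6 = 7/12.
Midpoints: 55/24, 2.875, 83/24, 97/24, 4.625, 125/24.
f(55/24) ≈ 1.457, f(2.875) ≈ 1.584, f(83/24) ≈ 1.697, f(97/24) ≈ 1.799, f(4.625) ≈ 1.891, f(125/24) ≈ 1.975.
Sum = Δx · [f(55/24) + f(2.875) + f(83/24) + ...].
Sum ≈ 6.068.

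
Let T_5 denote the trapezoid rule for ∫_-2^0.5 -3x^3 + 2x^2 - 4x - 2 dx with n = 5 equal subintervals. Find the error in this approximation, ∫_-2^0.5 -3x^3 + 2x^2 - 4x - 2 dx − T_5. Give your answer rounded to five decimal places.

Exact integral: ∫_-2^0.5 f(x) dx ≈ 19.8697917.
T_5 = 20.78125.
Error ≈ 19.8697917 − 20.78125 ≈ -0.91146.

-0.91146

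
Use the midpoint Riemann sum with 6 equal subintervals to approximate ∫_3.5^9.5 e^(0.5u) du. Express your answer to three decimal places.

Δu = (9.5 − 3.5)/6 = 1.
Midpoints: 4, 5, 6, 7, 8, 9.
f(4) ≈ 7.389, f(5) ≈ 12.182, f(6) ≈ 20.086, f(7) ≈ 33.115, f(8) ≈ 54.598, f(9) ≈ 90.017.
Sum = Δu · [f(4) + f(5) + f(6) + ...].
Sum ≈ 217.388.

217.388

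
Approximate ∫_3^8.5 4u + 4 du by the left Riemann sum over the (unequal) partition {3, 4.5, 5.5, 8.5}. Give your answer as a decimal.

Subinterval widths: 1.5, 1, 3.
Left endpoints: 3, 4.5, 5.5.
f(3) = 16, f(4.5) = 22, f(5.5) = 26.
Sum = Σ Δu_i · f(u_i).
Sum = 124.

124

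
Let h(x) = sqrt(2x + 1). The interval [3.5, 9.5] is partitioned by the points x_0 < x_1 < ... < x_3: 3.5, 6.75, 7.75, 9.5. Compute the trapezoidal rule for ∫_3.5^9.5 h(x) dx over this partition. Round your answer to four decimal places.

Subinterval widths: 3.25, 1, 1.75.
h(3.5) ≈ 2.8284, h(6.75) ≈ 3.8079, h(7.75) ≈ 4.0620, h(9.5) ≈ 4.4721.
On each subinterval the trapezoid contributes (Δx_i/2)·[h(x_{i-1}) + h(x_i)].
Sum ≈ 22.1863.

22.1863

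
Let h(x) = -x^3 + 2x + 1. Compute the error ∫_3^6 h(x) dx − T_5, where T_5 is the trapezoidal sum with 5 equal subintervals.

2.43

Exact integral: ∫_3^6 h(x) dx = -273.75.
T_5 = -276.18.
Error = -273.75 − (-276.18) = 2.43.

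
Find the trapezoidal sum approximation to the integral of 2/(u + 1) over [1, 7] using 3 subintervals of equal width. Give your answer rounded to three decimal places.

Δu = (7 − 1)/3 = 2.
f(1) = 1, f(3) = 0.5, f(5) = 1/3, f(7) = 0.25.
T_3 = (Δu/2)·[f(u_0) + 2f(u_1) + 2f(u_2) + f(u_3)].
Sum ≈ 2.917.

2.917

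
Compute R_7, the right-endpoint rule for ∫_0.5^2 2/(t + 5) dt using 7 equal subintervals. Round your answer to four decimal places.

Δt = (2 − 0.5)/7 = 3/14.
Right endpoints: 5/7, 13/14, 8/7, 19/14, 11/7, 25/14, 2.
f(5/7) = 0.35, f(13/14) = 28/83, f(8/7) = 14/43, f(19/14) = 28/89, f(11/7) = 7/23, f(25/14) = 28/95, f(2) = 2/7.
Sum = Δt · [f(5/7) + f(13/14) + f(8/7) + ...].
Sum ≈ 0.4741.

0.4741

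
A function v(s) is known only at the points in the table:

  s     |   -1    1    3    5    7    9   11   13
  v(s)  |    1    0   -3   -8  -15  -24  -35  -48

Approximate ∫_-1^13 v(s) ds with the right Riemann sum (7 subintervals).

-266

Δs = 2.
Sum = 2·[0 + (-3) + (-8) + (-15) + (-24) + (-35) + (-48)] = -266.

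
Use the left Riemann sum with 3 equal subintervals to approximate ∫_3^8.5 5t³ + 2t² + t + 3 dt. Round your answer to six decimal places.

Δt = (8.5 − 3)/3 = 11/6.
Left endpoints: 3, 29/6, 20/3.
f(3) = 159, f(29/6) = 133729/216, f(20/3) = 42661/27.
Sum = Δt · [f(3) + f(29/6) + f(20/3)].
Sum ≈ 4323.280093.

4323.280093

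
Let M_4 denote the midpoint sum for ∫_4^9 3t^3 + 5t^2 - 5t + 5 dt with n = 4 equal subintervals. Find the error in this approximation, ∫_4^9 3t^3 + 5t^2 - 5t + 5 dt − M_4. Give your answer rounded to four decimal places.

41.3411

Exact integral: ∫_4^9 f(t) dt ≈ 5699.583333.
M_4 = 5658.2421875.
Error ≈ 5699.583333 − 5658.2421875 ≈ 41.3411.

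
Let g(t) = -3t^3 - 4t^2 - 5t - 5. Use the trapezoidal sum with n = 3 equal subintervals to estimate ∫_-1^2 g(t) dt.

-50

Δt = (2 − (-1))/3 = 1.
g(-1) = -1, g(0) = -5, g(1) = -17, g(2) = -55.
T_3 = (Δt/2)·[g(t_0) + 2g(t_1) + 2g(t_2) + g(t_3)].
Sum = -50.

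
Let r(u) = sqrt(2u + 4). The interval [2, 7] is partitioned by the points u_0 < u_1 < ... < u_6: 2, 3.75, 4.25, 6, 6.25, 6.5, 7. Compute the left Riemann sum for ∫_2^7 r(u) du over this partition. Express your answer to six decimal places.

Subinterval widths: 1.75, 0.5, 1.75, 0.25, 0.25, 0.5.
Left endpoints: 2, 3.75, 4.25, 6, 6.25, 6.5.
r(2) ≈ 2.828427, r(3.75) ≈ 3.391165, r(4.25) ≈ 3.535534, r(6) ≈ 4.000000, r(6.25) ≈ 4.062019, r(6.5) ≈ 4.123106.
Sum = Σ Δu_i · r(u_i).
Sum ≈ 16.909572.

16.909572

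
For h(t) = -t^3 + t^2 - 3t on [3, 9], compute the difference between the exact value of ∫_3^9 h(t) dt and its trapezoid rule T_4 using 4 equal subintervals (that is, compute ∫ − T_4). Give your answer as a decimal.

38.25

Exact integral: ∫_3^9 h(t) dt = -1494.
T_4 = -1532.25.
Error = -1494 − (-1532.25) = 38.25.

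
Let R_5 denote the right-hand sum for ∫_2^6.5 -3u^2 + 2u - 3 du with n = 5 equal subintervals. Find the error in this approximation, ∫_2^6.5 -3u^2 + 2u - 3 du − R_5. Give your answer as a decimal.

Exact integral: ∫_2^6.5 f(u) du = -241.875.
R_5 = -291.285.
Error = -241.875 − (-291.285) = 49.41.

49.41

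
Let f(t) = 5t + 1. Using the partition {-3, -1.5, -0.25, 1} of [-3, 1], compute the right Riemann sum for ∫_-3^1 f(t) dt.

Subinterval widths: 1.5, 1.25, 1.25.
Right endpoints: -1.5, -0.25, 1.
f(-1.5) = -6.5, f(-0.25) = -0.25, f(1) = 6.
Sum = Σ Δt_i · f(t_i).
Sum = -2.5625.

-2.5625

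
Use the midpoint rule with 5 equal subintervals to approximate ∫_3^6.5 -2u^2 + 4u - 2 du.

Δu = (6.5 − 3)/5 = 0.7.
Midpoints: 3.35, 4.05, 4.75, 5.45, 6.15.
f(3.35) = -11.045, f(4.05) = -18.605, f(4.75) = -28.125, f(5.45) = -39.605, f(6.15) = -53.045.
Sum = Δu · [f(3.35) + f(4.05) + f(4.75) + f(5.45) + f(6.15)].
Sum = -105.2975.

-105.2975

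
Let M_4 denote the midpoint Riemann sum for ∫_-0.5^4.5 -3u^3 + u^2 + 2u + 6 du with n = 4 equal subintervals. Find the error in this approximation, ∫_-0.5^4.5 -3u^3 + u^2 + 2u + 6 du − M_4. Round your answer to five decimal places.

Exact integral: ∫_-0.5^4.5 f(u) du ≈ -227.0833333.
M_4 = -216.015625.
Error ≈ -227.0833333 − (-216.015625) ≈ -11.06771.

-11.06771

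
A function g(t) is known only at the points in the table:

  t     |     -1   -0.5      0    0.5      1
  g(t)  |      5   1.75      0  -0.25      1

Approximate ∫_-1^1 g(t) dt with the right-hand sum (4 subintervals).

1.25

Δt = 0.5.
Sum = 0.5·[1.75 + 0 + (-0.25) + 1] = 1.25.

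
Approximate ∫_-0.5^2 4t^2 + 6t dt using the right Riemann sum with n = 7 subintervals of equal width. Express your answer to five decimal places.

27.65306

Δt = (2 − (-0.5))/7 = 5/14.
Right endpoints: -1/7, 3/14, 4/7, 13/14, 9/7, 23/14, 2.
f(-1/7) = -38/49, f(3/14) = 72/49, f(4/7) = 232/49, f(13/14) = 442/49, f(9/7) = 702/49, f(23/14) = 1012/49, f(2) = 28.
Sum = Δt · [f(-1/7) + f(3/14) + f(4/7) + ...].
Sum ≈ 27.65306.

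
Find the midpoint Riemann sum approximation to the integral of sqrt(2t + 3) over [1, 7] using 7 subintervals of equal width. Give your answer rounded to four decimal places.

19.6437

Δt = (7 − 1)/7 = 6/7.
Midpoints: 10/7, 16/7, 22/7, 4, 34/7, 40/7, 46/7.
f(10/7) ≈ 2.4202, f(16/7) ≈ 2.7516, f(22/7) ≈ 3.0472, f(4) ≈ 3.3166, f(34/7) ≈ 3.5657, f(40/7) ≈ 3.7985, f(46/7) ≈ 4.0178.
Sum = Δt · [f(10/7) + f(16/7) + f(22/7) + ...].
Sum ≈ 19.6437.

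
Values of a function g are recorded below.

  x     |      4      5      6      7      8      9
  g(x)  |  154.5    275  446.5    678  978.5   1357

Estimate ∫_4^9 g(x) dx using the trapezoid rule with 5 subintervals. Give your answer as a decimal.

Δx = 1.
T_5 = (1/2)·[154.5 + 2·275 + 2·446.5 + 2·678 + 2·978.5 + 1357] = 3133.75.

3133.75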